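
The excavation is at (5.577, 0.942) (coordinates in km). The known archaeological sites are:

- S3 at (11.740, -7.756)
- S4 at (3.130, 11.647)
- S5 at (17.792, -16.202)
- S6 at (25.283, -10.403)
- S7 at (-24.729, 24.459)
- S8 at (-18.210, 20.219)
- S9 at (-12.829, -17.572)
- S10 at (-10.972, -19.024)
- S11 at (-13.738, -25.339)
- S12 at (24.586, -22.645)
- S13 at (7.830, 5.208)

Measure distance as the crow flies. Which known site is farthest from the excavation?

S7

Distances from (5.577, 0.942):
S3: 10.660 km
S4: 10.981 km
S5: 21.050 km
S6: 22.738 km
S7: 38.360 km
S8: 30.617 km
S9: 26.106 km
S10: 25.933 km
S11: 32.615 km
S12: 30.293 km
S13: 4.824 km
Maximum: S7 at 38.360 km.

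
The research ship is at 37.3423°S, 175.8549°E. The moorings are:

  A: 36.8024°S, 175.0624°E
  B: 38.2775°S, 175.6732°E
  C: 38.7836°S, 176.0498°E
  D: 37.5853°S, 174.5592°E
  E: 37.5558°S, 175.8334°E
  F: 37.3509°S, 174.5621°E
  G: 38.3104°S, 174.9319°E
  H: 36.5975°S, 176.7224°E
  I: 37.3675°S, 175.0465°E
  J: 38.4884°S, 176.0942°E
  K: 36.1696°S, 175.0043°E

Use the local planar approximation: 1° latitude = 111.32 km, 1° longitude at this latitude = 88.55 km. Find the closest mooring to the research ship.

Distances from 37.3423°S, 175.8549°E:
A: 92.3952 km
B: 105.3424 km
C: 161.3711 km
D: 117.8800 km
E: 23.8430 km
F: 114.4814 km
G: 135.2560 km
H: 113.0271 km
I: 71.6388 km
J: 129.3316 km
K: 150.7156 km
Minimum: E at 23.8430 km.

E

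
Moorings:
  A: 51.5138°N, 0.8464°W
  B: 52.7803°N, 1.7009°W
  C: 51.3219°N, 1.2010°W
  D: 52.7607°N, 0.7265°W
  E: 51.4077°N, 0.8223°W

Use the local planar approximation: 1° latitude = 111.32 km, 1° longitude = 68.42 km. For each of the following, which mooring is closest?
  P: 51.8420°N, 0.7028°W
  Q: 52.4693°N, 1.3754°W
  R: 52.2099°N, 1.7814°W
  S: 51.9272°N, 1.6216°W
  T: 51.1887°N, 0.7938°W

P at 51.8420°N, 0.7028°W:
  A: √((-0.3282·111.32)² + (-0.1436·68.42)²) = √(1334.822593 + 96.532826) = 37.8333 km
  B: √((0.9383·111.32)² + (-0.9981·68.42)²) = √(10910.127551 + 4663.524373) = 124.7944 km
  C: √((-0.5201·111.32)² + (-0.4982·68.42)²) = √(3352.124212 + 1161.912934) = 67.1866 km
  D: √((0.9187·111.32)² + (-0.0237·68.42)²) = √(10459.088265 + 2.629437) = 102.2825 km
  E: √((-0.4343·111.32)² + (-0.1195·68.42)²) = √(2337.362403 + 66.850083) = 49.0328 km
  → nearest: A (37.8333 km)
Q at 52.4693°N, 1.3754°W:
  A: √((-0.9555·111.32)² + (0.5290·68.42)²) = √(11313.781266 + 1310.018666) = 112.3557 km
  B: √((0.3110·111.32)² + (-0.3255·68.42)²) = √(1198.580405 + 495.984524) = 41.1651 km
  C: √((-1.1474·111.32)² + (0.1744·68.42)²) = √(16314.587083 + 142.383315) = 128.2847 km
  D: √((0.2914·111.32)² + (0.6489·68.42)²) = √(1052.265884 + 1971.159140) = 54.9857 km
  E: √((-1.0616·111.32)² + (0.5531·68.42)²) = √(13965.877072 + 1432.100369) = 124.0886 km
  → nearest: B (41.1651 km)
R at 52.2099°N, 1.7814°W:
  A: √((-0.6961·111.32)² + (0.9350·68.42)²) = √(6004.677163 + 4092.506345) = 100.4847 km
  B: √((0.5704·111.32)² + (0.0805·68.42)²) = √(4031.859865 + 30.335971) = 63.7354 km
  C: √((-0.8880·111.32)² + (0.5804·68.42)²) = √(9771.749537 + 1576.960979) = 106.5303 km
  D: √((0.5508·111.32)² + (1.0549·68.42)²) = √(3759.536092 + 5209.412219) = 94.7045 km
  E: √((-0.8022·111.32)² + (0.9591·68.42)²) = √(7974.651455 + 4306.197274) = 110.8190 km
  → nearest: B (63.7354 km)
S at 51.9272°N, 1.6216°W:
  A: √((-0.4134·111.32)² + (0.7752·68.42)²) = √(2117.811684 + 2813.155039) = 70.2208 km
  B: √((0.8531·111.32)² + (-0.0793·68.42)²) = √(9018.748563 + 29.438286) = 95.1220 km
  C: √((-0.6053·111.32)² + (0.4206·68.42)²) = √(4540.333385 + 828.141744) = 73.2699 km
  D: √((0.8335·111.32)² + (0.8951·68.42)²) = √(8609.097050 + 3750.673448) = 111.1745 km
  E: √((-0.5195·111.32)² + (0.7993·68.42)²) = √(3344.394489 + 2990.788938) = 79.5939 km
  → nearest: A (70.2208 km)
T at 51.1887°N, 0.7938°W:
  A: √((0.3251·111.32)² + (-0.0526·68.42)²) = √(1309.725654 + 12.952024) = 36.3686 km
  B: √((1.5916·111.32)² + (-0.9071·68.42)²) = √(31391.658146 + 3851.913036) = 187.7327 km
  C: √((0.1332·111.32)² + (-0.4072·68.42)²) = √(219.864365 + 776.214370) = 31.5607 km
  D: √((1.5720·111.32)² + (0.0673·68.42)²) = √(30623.264025 + 21.202949) = 175.0556 km
  E: √((0.2190·111.32)² + (-0.0285·68.42)²) = √(594.339542 + 3.802383) = 24.4569 km
  → nearest: E (24.4569 km)

P→A; Q→B; R→B; S→A; T→E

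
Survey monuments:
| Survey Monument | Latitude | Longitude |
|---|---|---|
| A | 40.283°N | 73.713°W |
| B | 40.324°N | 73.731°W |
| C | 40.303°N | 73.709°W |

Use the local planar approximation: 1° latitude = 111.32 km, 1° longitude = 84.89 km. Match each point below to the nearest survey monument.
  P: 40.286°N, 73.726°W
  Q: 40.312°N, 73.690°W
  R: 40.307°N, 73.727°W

P at 40.286°N, 73.726°W:
  A: √((-0.003·111.32)² + (0.013·84.89)²) = √(0.11153 + 1.21787) = 1.153 km
  B: √((0.038·111.32)² + (-0.005·84.89)²) = √(17.89425 + 0.18016) = 4.251 km
  C: √((0.017·111.32)² + (0.017·84.89)²) = √(3.58133 + 2.08262) = 2.380 km
  → nearest: A (1.153 km)
Q at 40.312°N, 73.690°W:
  A: √((-0.029·111.32)² + (-0.023·84.89)²) = √(10.42179 + 3.81214) = 3.773 km
  B: √((0.012·111.32)² + (-0.041·84.89)²) = √(1.78447 + 12.11381) = 3.728 km
  C: √((-0.009·111.32)² + (-0.019·84.89)²) = √(1.00376 + 2.60148) = 1.899 km
  → nearest: C (1.899 km)
R at 40.307°N, 73.727°W:
  A: √((-0.024·111.32)² + (0.014·84.89)²) = √(7.13787 + 1.41244) = 2.924 km
  B: √((0.017·111.32)² + (-0.004·84.89)²) = √(3.58133 + 0.11530) = 1.923 km
  C: √((-0.004·111.32)² + (0.018·84.89)²) = √(0.19827 + 2.33485) = 1.592 km
  → nearest: C (1.592 km)

P→A; Q→C; R→C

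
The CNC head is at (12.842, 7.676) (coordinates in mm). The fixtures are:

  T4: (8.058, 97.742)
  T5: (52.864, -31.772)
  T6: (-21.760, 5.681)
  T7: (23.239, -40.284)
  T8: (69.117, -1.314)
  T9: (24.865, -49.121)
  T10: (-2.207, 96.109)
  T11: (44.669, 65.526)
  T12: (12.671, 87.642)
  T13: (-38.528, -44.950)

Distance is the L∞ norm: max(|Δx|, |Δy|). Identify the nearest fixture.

T6

Distances from (12.842, 7.676):
T4: max(|-4.784|, |90.066|) = 90.066 mm
T5: max(|40.022|, |-39.448|) = 40.022 mm
T6: max(|-34.602|, |-1.995|) = 34.602 mm
T7: max(|10.397|, |-47.960|) = 47.960 mm
T8: max(|56.275|, |-8.990|) = 56.275 mm
T9: max(|12.023|, |-56.797|) = 56.797 mm
T10: max(|-15.049|, |88.433|) = 88.433 mm
T11: max(|31.827|, |57.850|) = 57.850 mm
T12: max(|-0.171|, |79.966|) = 79.966 mm
T13: max(|-51.370|, |-52.626|) = 52.626 mm
Minimum: T6 at 34.602 mm.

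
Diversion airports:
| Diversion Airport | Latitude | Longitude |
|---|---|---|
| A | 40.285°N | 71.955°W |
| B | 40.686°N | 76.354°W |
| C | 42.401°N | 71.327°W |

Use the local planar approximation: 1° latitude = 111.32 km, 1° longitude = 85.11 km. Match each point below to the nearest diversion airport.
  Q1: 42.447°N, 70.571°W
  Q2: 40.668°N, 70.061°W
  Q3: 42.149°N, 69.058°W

Q1→C; Q2→A; Q3→C

Q1 at 42.447°N, 70.571°W:
  A: 267.953 km
  B: 529.794 km
  C: 64.547 km
  → nearest: C (64.547 km)
Q2 at 40.668°N, 70.061°W:
  A: 166.741 km
  B: 535.601 km
  C: 220.969 km
  → nearest: A (166.741 km)
Q3 at 42.149°N, 69.058°W:
  A: 322.258 km
  B: 641.964 km
  C: 195.141 km
  → nearest: C (195.141 km)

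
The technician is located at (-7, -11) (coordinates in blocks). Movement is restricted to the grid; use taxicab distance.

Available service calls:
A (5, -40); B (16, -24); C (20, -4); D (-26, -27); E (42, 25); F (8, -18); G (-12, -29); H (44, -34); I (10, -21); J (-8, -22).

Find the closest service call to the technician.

J

Distances from (-7, -11):
A: 41 blocks
B: 36 blocks
C: 34 blocks
D: 35 blocks
E: 85 blocks
F: 22 blocks
G: 23 blocks
H: 74 blocks
I: 27 blocks
J: 12 blocks
Minimum: J at 12 blocks.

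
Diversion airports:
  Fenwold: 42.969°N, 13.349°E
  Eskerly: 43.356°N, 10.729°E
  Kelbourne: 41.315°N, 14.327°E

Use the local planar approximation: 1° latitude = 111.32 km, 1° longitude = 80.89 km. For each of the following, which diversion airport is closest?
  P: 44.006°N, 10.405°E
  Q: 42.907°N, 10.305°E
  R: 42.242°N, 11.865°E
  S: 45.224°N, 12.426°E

P→Eskerly; Q→Eskerly; R→Fenwold; S→Eskerly

P at 44.006°N, 10.405°E:
  Fenwold: √((-1.037·111.32)² + (2.944·80.89)²) = √(13326.12578 + 56710.73580) = 264.645 km
  Eskerly: √((-0.650·111.32)² + (0.324·80.89)²) = √(5235.68016 + 686.87813) = 76.958 km
  Kelbourne: √((-2.691·111.32)² + (3.922·80.89)²) = √(89737.46374 + 100647.93051) = 436.332 km
  → nearest: Eskerly (76.958 km)
Q at 42.907°N, 10.305°E:
  Fenwold: √((0.062·111.32)² + (3.044·80.89)²) = √(47.63540 + 60628.79923) = 246.326 km
  Eskerly: √((0.449·111.32)² + (0.424·80.89)²) = √(2498.26830 + 1176.30890) = 60.618 km
  Kelbourne: √((-1.592·111.32)² + (4.022·80.89)²) = √(31407.43880 + 105845.84231) = 370.477 km
  → nearest: Eskerly (60.618 km)
R at 42.242°N, 11.865°E:
  Fenwold: √((0.727·111.32)² + (1.484·80.89)²) = √(6549.60663 + 14409.78406) = 144.774 km
  Eskerly: √((1.114·111.32)² + (-1.136·80.89)²) = √(15378.59915 + 8443.96323) = 154.346 km
  Kelbourne: √((-0.927·111.32)² + (2.462·80.89)²) = √(10648.92734 + 39661.19250) = 224.299 km
  → nearest: Fenwold (144.774 km)
S at 45.224°N, 12.426°E:
  Fenwold: √((-2.255·111.32)² + (0.923·80.89)²) = √(63014.35391 + 5574.33510) = 261.894 km
  Eskerly: √((-1.868·111.32)² + (-1.697·80.89)²) = √(43241.43910 + 18843.14350) = 249.168 km
  Kelbourne: √((-3.909·111.32)² + (1.901·80.89)²) = √(189355.41806 + 23645.79415) = 461.521 km
  → nearest: Eskerly (249.168 km)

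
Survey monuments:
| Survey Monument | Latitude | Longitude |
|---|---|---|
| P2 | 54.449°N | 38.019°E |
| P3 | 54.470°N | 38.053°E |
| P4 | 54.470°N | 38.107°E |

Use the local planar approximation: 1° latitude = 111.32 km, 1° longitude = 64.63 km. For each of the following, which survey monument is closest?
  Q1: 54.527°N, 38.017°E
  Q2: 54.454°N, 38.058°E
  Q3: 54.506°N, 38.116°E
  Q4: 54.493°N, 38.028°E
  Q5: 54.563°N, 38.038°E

Q1→P3; Q2→P3; Q3→P4; Q4→P3; Q5→P3

Q1 at 54.527°N, 38.017°E:
  P2: 8.684 km
  P3: 6.758 km
  P4: 8.608 km
  → nearest: P3 (6.758 km)
Q2 at 54.454°N, 38.058°E:
  P2: 2.581 km
  P3: 1.810 km
  P4: 3.633 km
  → nearest: P3 (1.810 km)
Q3 at 54.506°N, 38.116°E:
  P2: 8.920 km
  P3: 5.713 km
  P4: 4.050 km
  → nearest: P4 (4.050 km)
Q4 at 54.493°N, 38.028°E:
  P2: 4.932 km
  P3: 3.028 km
  P4: 5.712 km
  → nearest: P3 (3.028 km)
Q5 at 54.563°N, 38.038°E:
  P2: 12.750 km
  P3: 10.398 km
  P4: 11.272 km
  → nearest: P3 (10.398 km)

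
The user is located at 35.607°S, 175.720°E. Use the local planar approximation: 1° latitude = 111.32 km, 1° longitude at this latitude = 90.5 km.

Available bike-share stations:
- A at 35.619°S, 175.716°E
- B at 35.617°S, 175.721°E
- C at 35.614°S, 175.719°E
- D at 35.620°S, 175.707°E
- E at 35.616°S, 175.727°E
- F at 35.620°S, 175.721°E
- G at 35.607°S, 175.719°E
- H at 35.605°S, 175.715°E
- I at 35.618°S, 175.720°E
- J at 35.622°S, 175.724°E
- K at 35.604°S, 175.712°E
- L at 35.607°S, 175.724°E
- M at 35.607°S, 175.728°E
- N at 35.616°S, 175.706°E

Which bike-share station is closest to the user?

G

Distances from 35.607°S, 175.720°E:
A: 1.384 km
B: 1.117 km
C: 0.784 km
D: 1.865 km
E: 1.185 km
F: 1.450 km
G: 0.091 km
H: 0.504 km
I: 1.225 km
J: 1.709 km
K: 0.797 km
L: 0.362 km
M: 0.724 km
N: 1.615 km
Minimum: G at 0.091 km.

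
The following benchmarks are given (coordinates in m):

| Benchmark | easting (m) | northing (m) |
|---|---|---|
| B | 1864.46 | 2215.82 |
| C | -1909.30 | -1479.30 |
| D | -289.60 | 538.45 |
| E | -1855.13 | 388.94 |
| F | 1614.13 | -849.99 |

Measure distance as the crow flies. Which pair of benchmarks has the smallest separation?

D and E

Pairwise distances:
B–C: √((-3773.76)² + (-3695.12)²) = √(14241264.5376 + 13653911.8144) = 5281.59 m
B–D: √((-2154.06)² + (-1677.37)²) = √(4639974.4836 + 2813570.1169) = 2730.12 m
B–E: √((-3719.59)² + (-1826.88)²) = √(13835349.7681 + 3337490.5344) = 4144.01 m
B–F: √((-250.33)² + (-3065.81)²) = √(62665.1089 + 9399190.9561) = 3076.01 m
C–D: √((1619.70)² + (2017.75)²) = √(2623428.0900 + 4071315.0625) = 2587.42 m
C–E: √((54.17)² + (1868.24)²) = √(2934.3889 + 3490320.6976) = 1869.03 m
C–F: √((3523.43)² + (629.31)²) = √(12414558.9649 + 396031.0761) = 3579.19 m
D–E: √((-1565.53)² + (-149.51)²) = √(2450884.1809 + 22353.2401) = 1572.65 m
D–F: √((1903.73)² + (-1388.44)²) = √(3624187.9129 + 1927765.6336) = 2356.26 m
E–F: √((3469.26)² + (-1238.93)²) = √(12035764.9476 + 1534947.5449) = 3683.84 m
Closest pair: D–E at 1572.65 m.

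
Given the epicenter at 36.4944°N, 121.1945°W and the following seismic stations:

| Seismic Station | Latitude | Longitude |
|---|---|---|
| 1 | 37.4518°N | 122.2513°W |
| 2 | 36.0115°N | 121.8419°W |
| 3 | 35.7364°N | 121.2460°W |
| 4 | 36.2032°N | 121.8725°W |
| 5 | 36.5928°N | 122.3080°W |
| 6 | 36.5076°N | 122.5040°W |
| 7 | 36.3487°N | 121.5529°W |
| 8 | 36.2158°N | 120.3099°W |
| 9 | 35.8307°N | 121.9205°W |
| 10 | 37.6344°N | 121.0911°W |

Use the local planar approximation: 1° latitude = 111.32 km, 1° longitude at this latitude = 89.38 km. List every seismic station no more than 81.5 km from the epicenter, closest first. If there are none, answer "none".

7, 4, 2

Distances from 36.4944°N, 121.1945°W:
1: √((0.9574·111.32)² + (-1.0568·89.38)²) = √(11358.820632 + 8922.084044) = 142.4110 km
2: √((-0.4829·111.32)² + (-0.6474·89.38)²) = √(2889.753551 + 3348.313322) = 78.9814 km
3: √((-0.7580·111.32)² + (-0.0515·89.38)²) = √(7120.078906 + 21.188253) = 84.5060 km
4: √((-0.2912·111.32)² + (-0.6780·89.38)²) = √(1050.821952 + 3672.316368) = 68.7251 km
5: √((0.0984·111.32)² + (-1.1135·89.38)²) = √(119.987662 + 9905.151977) = 100.1256 km
6: √((0.0132·111.32)² + (-1.3095·89.38)²) = √(2.159207 + 13699.089598) = 117.0523 km
7: √((-0.1457·111.32)² + (-0.3584·89.38)²) = √(263.066471 + 1026.163830) = 35.9059 km
8: √((-0.2786·111.32)² + (0.8846·89.38)²) = √(961.852813 + 6251.360881) = 84.9306 km
9: √((-0.6637·111.32)² + (-0.7260·89.38)²) = √(5458.710101 + 4210.696526) = 98.3331 km
10: √((1.1400·111.32)² + (0.1034·89.38)²) = √(16104.828263 + 85.412568) = 127.2409 km
Threshold 81.5 km: 7 (35.9059 km), 4 (68.7251 km), 2 (78.9814 km) are within range.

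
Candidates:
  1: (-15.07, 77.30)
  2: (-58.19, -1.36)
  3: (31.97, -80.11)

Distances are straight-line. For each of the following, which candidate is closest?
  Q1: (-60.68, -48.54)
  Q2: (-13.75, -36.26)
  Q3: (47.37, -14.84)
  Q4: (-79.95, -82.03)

Q1→2; Q2→2; Q3→3; Q4→2

Q1 at (-60.68, -48.54):
  1: √((45.61)² + (125.84)²) = √(2080.2721 + 15835.7056) = 133.85
  2: √((2.49)² + (47.18)²) = √(6.2001 + 2225.9524) = 47.25
  3: √((92.65)² + (-31.57)²) = √(8584.0225 + 996.6649) = 97.88
  → nearest: 2 (47.25)
Q2 at (-13.75, -36.26):
  1: √((-1.32)² + (113.56)²) = √(1.7424 + 12895.8736) = 113.57
  2: √((-44.44)² + (34.90)²) = √(1974.9136 + 1218.0100) = 56.51
  3: √((45.72)² + (-43.85)²) = √(2090.3184 + 1922.8225) = 63.35
  → nearest: 2 (56.51)
Q3 at (47.37, -14.84):
  1: √((-62.44)² + (92.14)²) = √(3898.7536 + 8489.7796) = 111.30
  2: √((-105.56)² + (13.48)²) = √(11142.9136 + 181.7104) = 106.42
  3: √((-15.40)² + (-65.27)²) = √(237.1600 + 4260.1729) = 67.06
  → nearest: 3 (67.06)
Q4 at (-79.95, -82.03):
  1: √((64.88)² + (159.33)²) = √(4209.4144 + 25386.0489) = 172.03
  2: √((21.76)² + (80.67)²) = √(473.4976 + 6507.6489) = 83.55
  3: √((111.92)² + (1.92)²) = √(12526.0864 + 3.6864) = 111.94
  → nearest: 2 (83.55)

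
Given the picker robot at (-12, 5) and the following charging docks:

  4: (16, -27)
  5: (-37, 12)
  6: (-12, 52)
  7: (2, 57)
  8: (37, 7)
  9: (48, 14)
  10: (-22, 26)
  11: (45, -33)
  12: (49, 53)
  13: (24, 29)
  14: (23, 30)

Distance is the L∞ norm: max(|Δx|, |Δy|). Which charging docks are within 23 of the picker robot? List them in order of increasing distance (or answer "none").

Distances from (-12, 5):
4: max(|28|, |-32|) = 32
5: max(|-25|, |7|) = 25
6: max(|0|, |47|) = 47
7: max(|14|, |52|) = 52
8: max(|49|, |2|) = 49
9: max(|60|, |9|) = 60
10: max(|-10|, |21|) = 21
11: max(|57|, |-38|) = 57
12: max(|61|, |48|) = 61
13: max(|36|, |24|) = 36
14: max(|35|, |25|) = 35
Threshold 23: 10 (21) is within range.

10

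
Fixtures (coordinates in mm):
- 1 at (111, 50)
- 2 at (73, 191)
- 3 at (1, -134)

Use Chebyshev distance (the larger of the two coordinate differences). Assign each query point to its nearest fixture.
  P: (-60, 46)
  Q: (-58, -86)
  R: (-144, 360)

P→2; Q→3; R→2

P at (-60, 46):
  1: 171 mm
  2: 145 mm
  3: 180 mm
  → nearest: 2 (145 mm)
Q at (-58, -86):
  1: 169 mm
  2: 277 mm
  3: 59 mm
  → nearest: 3 (59 mm)
R at (-144, 360):
  1: 310 mm
  2: 217 mm
  3: 494 mm
  → nearest: 2 (217 mm)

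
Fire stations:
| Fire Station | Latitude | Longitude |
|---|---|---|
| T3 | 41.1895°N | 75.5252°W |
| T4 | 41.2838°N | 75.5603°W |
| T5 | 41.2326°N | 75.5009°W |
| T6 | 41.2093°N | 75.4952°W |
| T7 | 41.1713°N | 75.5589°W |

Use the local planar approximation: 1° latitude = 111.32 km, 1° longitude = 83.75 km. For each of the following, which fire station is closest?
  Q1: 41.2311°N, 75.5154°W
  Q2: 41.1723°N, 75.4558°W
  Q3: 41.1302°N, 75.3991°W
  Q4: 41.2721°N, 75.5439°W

Q1 at 41.2311°N, 75.5154°W:
  T3: 4.7031 km
  T4: 6.9683 km
  T5: 1.2258 km
  T6: 2.9583 km
  T7: 7.5886 km
  → nearest: T5 (1.2258 km)
Q2 at 41.1723°N, 75.4558°W:
  T3: 6.1195 km
  T4: 15.1874 km
  T5: 7.7023 km
  T6: 5.2776 km
  T7: 8.6353 km
  → nearest: T6 (5.2776 km)
Q3 at 41.1302°N, 75.3991°W:
  T3: 12.4543 km
  T4: 21.7860 km
  T5: 14.2348 km
  T6: 11.9294 km
  T7: 14.1437 km
  → nearest: T6 (11.9294 km)
Q4 at 41.2721°N, 75.5439°W:
  T3: 9.3275 km
  T4: 1.8928 km
  T5: 5.6836 km
  T6: 8.0937 km
  T7: 11.2912 km
  → nearest: T4 (1.8928 km)

Q1→T5; Q2→T6; Q3→T6; Q4→T4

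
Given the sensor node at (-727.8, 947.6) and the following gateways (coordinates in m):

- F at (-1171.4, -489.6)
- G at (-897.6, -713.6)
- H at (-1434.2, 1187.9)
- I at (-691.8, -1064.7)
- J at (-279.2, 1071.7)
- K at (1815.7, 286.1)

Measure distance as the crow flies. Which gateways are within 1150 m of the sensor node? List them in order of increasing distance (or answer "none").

Distances from (-727.8, 947.6):
F: 1504.1 m
G: 1669.9 m
H: 746.2 m
I: 2012.6 m
J: 465.4 m
K: 2628.1 m
Threshold 1150 m: J (465.4 m), H (746.2 m) are within range.

J, H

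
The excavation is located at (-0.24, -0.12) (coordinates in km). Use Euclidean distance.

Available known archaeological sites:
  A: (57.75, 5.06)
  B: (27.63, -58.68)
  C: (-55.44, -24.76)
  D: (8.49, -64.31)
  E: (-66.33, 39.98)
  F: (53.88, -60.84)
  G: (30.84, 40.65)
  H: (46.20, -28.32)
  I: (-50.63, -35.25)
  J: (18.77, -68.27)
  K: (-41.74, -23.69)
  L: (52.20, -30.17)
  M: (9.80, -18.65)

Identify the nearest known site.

M

Distances from (-0.24, -0.12):
A: √((57.99)² + (5.18)²) = √(3362.8401 + 26.8324) = 58.22 km
B: √((27.87)² + (-58.56)²) = √(776.7369 + 3429.2736) = 64.85 km
C: √((-55.20)² + (-24.64)²) = √(3047.0400 + 607.1296) = 60.45 km
D: √((8.73)² + (-64.19)²) = √(76.2129 + 4120.3561) = 64.78 km
E: √((-66.09)² + (40.10)²) = √(4367.8881 + 1608.0100) = 77.30 km
F: √((54.12)² + (-60.72)²) = √(2928.9744 + 3686.9184) = 81.34 km
G: √((31.08)² + (40.77)²) = √(965.9664 + 1662.1929) = 51.27 km
H: √((46.44)² + (-28.20)²) = √(2156.6736 + 795.2400) = 54.33 km
I: √((-50.39)² + (-35.13)²) = √(2539.1521 + 1234.1169) = 61.43 km
J: √((19.01)² + (-68.15)²) = √(361.3801 + 4644.4225) = 70.75 km
K: √((-41.50)² + (-23.57)²) = √(1722.2500 + 555.5449) = 47.73 km
L: √((52.44)² + (-30.05)²) = √(2749.9536 + 903.0025) = 60.44 km
M: √((10.04)² + (-18.53)²) = √(100.8016 + 343.3609) = 21.08 km
Minimum: M at 21.08 km.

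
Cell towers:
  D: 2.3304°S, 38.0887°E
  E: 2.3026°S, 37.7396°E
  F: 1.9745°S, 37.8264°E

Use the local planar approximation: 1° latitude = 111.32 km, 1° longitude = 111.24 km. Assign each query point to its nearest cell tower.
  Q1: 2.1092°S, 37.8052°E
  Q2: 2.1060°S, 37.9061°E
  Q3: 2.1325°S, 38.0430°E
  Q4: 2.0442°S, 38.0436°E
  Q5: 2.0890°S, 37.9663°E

Q1 at 2.1092°S, 37.8052°E:
  D: 40.0112 km
  E: 22.7324 km
  F: 15.1791 km
  → nearest: F (15.1791 km)
Q2 at 2.1060°S, 37.9061°E:
  D: 32.1964 km
  E: 28.6709 km
  F: 17.1141 km
  → nearest: F (17.1141 km)
Q3 at 2.1325°S, 38.0430°E:
  D: 22.6092 km
  E: 38.6992 km
  F: 29.8313 km
  → nearest: D (22.6092 km)
Q4 at 2.0442°S, 38.0436°E:
  D: 32.2524 km
  E: 44.3961 km
  F: 25.3766 km
  → nearest: F (25.3766 km)
Q5 at 2.0890°S, 37.9663°E:
  D: 30.1252 km
  E: 34.6604 km
  F: 20.1160 km
  → nearest: F (20.1160 km)

Q1→F; Q2→F; Q3→D; Q4→F; Q5→F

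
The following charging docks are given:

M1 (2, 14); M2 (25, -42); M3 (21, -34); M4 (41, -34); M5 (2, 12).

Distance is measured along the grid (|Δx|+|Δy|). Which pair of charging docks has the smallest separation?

M1 and M5

Pairwise distances:
M1–M5: |0| + |-2| = 0 + 2 = 2
M2–M3: |-4| + |8| = 4 + 8 = 12
M3–M4: |20| + |0| = 20 + 0 = 20
M2–M4: |16| + |8| = 16 + 8 = 24
M3–M5: |-19| + |46| = 19 + 46 = 65
M1–M3: |19| + |-48| = 19 + 48 = 67
M2–M5: |-23| + |54| = 23 + 54 = 77
M1–M2: |23| + |-56| = 23 + 56 = 79
M4–M5: |-39| + |46| = 39 + 46 = 85
M1–M4: |39| + |-48| = 39 + 48 = 87
Closest pair: M1–M5 at 2.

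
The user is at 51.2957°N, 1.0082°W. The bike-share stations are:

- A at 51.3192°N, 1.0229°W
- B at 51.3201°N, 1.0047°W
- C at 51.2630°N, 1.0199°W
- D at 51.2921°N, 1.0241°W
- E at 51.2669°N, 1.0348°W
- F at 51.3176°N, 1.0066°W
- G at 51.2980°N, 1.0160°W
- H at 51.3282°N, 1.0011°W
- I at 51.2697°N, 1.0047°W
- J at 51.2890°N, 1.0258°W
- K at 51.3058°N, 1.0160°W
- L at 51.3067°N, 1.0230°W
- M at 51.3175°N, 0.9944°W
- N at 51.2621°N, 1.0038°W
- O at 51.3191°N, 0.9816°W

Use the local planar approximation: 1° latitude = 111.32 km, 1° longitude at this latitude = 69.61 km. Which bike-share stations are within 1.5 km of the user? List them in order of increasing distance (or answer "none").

Distances from 51.2957°N, 1.0082°W:
A: 2.8090 km
B: 2.7271 km
C: 3.7302 km
D: 1.1771 km
E: 3.7023 km
F: 2.4405 km
G: 0.6003 km
H: 3.6515 km
I: 2.9046 km
J: 1.4343 km
K: 1.2486 km
L: 1.6003 km
M: 2.6100 km
N: 3.7529 km
O: 3.1959 km
Threshold 1.5 km: G (0.6003 km), D (1.1771 km), K (1.2486 km), J (1.4343 km) are within range.

G, D, K, J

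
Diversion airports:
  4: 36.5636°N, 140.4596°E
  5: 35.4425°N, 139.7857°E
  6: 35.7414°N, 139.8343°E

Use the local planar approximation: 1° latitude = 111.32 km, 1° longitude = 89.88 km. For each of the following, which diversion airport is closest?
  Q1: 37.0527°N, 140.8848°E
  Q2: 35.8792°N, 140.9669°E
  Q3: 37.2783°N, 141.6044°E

Q1→4; Q2→4; Q3→4

Q1 at 37.0527°N, 140.8848°E:
  4: 66.5205 km
  5: 204.6669 km
  6: 173.8486 km
  → nearest: 4 (66.5205 km)
Q2 at 35.8792°N, 140.9669°E:
  4: 88.7892 km
  5: 116.7670 km
  6: 102.9474 km
  → nearest: 4 (88.7892 km)
Q3 at 37.2783°N, 141.6044°E:
  4: 130.0660 km
  5: 261.6950 km
  6: 233.6295 km
  → nearest: 4 (130.0660 km)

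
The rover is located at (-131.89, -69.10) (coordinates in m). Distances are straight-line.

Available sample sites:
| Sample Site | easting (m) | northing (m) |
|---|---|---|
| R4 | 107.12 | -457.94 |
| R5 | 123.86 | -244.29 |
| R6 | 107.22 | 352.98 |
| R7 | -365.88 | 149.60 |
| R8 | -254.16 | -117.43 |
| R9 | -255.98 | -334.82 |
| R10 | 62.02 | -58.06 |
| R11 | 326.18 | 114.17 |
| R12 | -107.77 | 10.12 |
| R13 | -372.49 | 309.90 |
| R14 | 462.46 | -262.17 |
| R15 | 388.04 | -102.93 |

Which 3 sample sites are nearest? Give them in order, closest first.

Distances from (-131.89, -69.10):
R4: √((239.01)² + (-388.84)²) = √(57125.7801 + 151196.5456) = 456.42 m
R5: √((255.75)² + (-175.19)²) = √(65408.0625 + 30691.5361) = 310.00 m
R6: √((239.11)² + (422.08)²) = √(57173.5921 + 178151.5264) = 485.10 m
R7: √((-233.99)² + (218.70)²) = √(54751.3201 + 47829.6900) = 320.28 m
R8: √((-122.27)² + (-48.33)²) = √(14949.9529 + 2335.7889) = 131.48 m
R9: √((-124.09)² + (-265.72)²) = √(15398.3281 + 70607.1184) = 293.27 m
R10: √((193.91)² + (11.04)²) = √(37601.0881 + 121.8816) = 194.22 m
R11: √((458.07)² + (183.27)²) = √(209828.1249 + 33587.8929) = 493.37 m
R12: √((24.12)² + (79.22)²) = √(581.7744 + 6275.8084) = 82.81 m
R13: √((-240.60)² + (379.00)²) = √(57888.3600 + 143641.0000) = 448.92 m
R14: √((594.35)² + (-193.07)²) = √(353251.9225 + 37276.0249) = 624.92 m
R15: √((519.93)² + (-33.83)²) = √(270327.2049 + 1144.4689) = 521.03 m
Sorted: R12 (82.81 m) < R8 (131.48 m) < R10 (194.22 m) < R9 (293.27 m) < R5 (310.00 m) < …

R12, R8, R10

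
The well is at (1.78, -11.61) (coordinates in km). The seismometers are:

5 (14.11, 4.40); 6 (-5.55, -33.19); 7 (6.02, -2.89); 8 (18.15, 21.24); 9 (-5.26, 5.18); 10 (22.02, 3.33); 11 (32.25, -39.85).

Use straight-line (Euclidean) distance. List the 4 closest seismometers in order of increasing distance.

Distances from (1.78, -11.61):
5: 20.21 km
6: 22.79 km
7: 9.70 km
8: 36.70 km
9: 18.21 km
10: 25.16 km
11: 41.54 km
Sorted: 7 (9.70 km) < 9 (18.21 km) < 5 (20.21 km) < 6 (22.79 km) < 10 (25.16 km) < 8 (36.70 km) < …

7, 9, 5, 6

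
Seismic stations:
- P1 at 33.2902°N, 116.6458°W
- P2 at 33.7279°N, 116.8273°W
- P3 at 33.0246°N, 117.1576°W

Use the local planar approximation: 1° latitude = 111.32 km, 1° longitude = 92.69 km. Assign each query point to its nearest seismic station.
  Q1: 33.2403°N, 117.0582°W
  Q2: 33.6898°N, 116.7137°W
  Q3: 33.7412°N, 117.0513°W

Q1→P3; Q2→P2; Q3→P2

Q1 at 33.2403°N, 117.0582°W:
  P1: √((0.0499·111.32)² + (0.4124·92.69)²) = √(30.856558 + 1461.177841) = 38.6269 km
  P2: √((0.4876·111.32)² + (0.2309·92.69)²) = √(2946.278450 + 458.050783) = 58.3466 km
  P3: √((-0.2157·111.32)² + (-0.0994·92.69)²) = √(576.562889 + 84.886482) = 25.7187 km
  → nearest: P3 (25.7187 km)
Q2 at 33.6898°N, 116.7137°W:
  P1: √((-0.3996·111.32)² + (0.0679·92.69)²) = √(1978.779281 + 39.610043) = 44.9265 km
  P2: √((0.0381·111.32)² + (-0.1136·92.69)²) = √(17.988558 + 110.872139) = 11.3517 km
  P3: √((-0.6652·111.32)² + (-0.4439·92.69)²) = √(5483.411978 + 1692.918513) = 84.7132 km
  → nearest: P2 (11.3517 km)
Q3 at 33.7412°N, 117.0513°W:
  P1: √((-0.4510·111.32)² + (0.4055·92.69)²) = √(2520.574156 + 1412.691986) = 62.7158 km
  P2: √((-0.0133·111.32)² + (0.2240·92.69)²) = √(2.192046 + 431.083898) = 20.8153 km
  P3: √((-0.7166·111.32)² + (-0.1063·92.69)²) = √(6363.557944 + 97.080565) = 80.3781 km
  → nearest: P2 (20.8153 km)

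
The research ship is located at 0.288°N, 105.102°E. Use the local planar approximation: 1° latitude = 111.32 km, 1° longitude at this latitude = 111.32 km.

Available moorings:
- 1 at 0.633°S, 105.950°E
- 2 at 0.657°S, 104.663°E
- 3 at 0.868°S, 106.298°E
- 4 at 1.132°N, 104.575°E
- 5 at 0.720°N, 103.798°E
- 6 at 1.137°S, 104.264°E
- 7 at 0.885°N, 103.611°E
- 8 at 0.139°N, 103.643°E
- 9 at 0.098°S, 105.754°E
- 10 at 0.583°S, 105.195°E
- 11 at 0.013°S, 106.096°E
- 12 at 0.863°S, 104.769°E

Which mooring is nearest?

9

Distances from 0.288°N, 105.102°E:
1: √((-0.921·111.32)² + (0.848·111.32)²) = √(10511.52326 + 8911.23917) = 139.366 km
2: √((-0.945·111.32)² + (-0.439·111.32)²) = √(11066.49297 + 2388.22608) = 115.994 km
3: √((-1.156·111.32)² + (1.196·111.32)²) = √(16560.06601 + 17725.91876) = 185.165 km
4: √((0.844·111.32)² + (-0.527·111.32)²) = √(8827.36915 + 3441.65732) = 110.766 km
5: √((0.432·111.32)² + (-1.304·111.32)²) = √(2312.67118 + 21071.79721) = 152.920 km
6: √((-1.425·111.32)² + (-0.838·111.32)²) = √(25163.79416 + 8702.30765) = 184.027 km
7: √((0.597·111.32)² + (-1.491·111.32)²) = √(4416.67108 + 27548.73632) = 178.789 km
8: √((-0.149·111.32)² + (-1.459·111.32)²) = √(275.11795 + 26378.91808) = 163.261 km
9: √((-0.386·111.32)² + (0.652·111.32)²) = √(1846.37965 + 5267.94930) = 84.346 km
10: √((-0.871·111.32)² + (0.093·111.32)²) = √(9401.18730 + 107.17964) = 97.511 km
11: √((-0.301·111.32)² + (0.994·111.32)²) = √(1122.74049 + 12243.88281) = 115.614 km
12: √((-1.151·111.32)² + (-0.333·111.32)²) = √(16417.12264 + 1374.15228) = 133.384 km
Minimum: 9 at 84.346 km.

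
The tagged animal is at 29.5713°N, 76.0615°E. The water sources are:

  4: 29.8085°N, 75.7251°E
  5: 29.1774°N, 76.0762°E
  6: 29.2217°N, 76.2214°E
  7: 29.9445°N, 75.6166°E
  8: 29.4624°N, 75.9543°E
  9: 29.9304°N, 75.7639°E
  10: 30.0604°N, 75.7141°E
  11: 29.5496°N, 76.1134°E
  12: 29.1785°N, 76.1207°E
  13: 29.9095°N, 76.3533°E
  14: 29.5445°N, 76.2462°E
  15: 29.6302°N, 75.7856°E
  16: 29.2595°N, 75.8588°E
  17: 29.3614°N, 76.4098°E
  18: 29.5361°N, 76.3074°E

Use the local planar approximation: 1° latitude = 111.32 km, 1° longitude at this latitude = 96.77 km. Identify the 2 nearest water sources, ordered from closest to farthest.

11, 8

Distances from 29.5713°N, 76.0615°E:
4: √((0.2372·111.32)² + (-0.3364·96.77)²) = √(697.229517 + 1059.725675) = 41.9160 km
5: √((-0.3939·111.32)² + (0.0147·96.77)²) = √(1922.730241 + 2.023560) = 43.8720 km
6: √((-0.3496·111.32)² + (0.1599·96.77)²) = √(1514.569627 + 239.429914) = 41.8808 km
7: √((0.3732·111.32)² + (-0.4449·96.77)²) = √(1725.955783 + 1853.558484) = 59.8290 km
8: √((-0.1089·111.32)² + (-0.1072·96.77)²) = √(146.961019 + 107.614565) = 15.9554 km
9: √((0.3591·111.32)² + (-0.2976·96.77)²) = √(1598.001584 + 829.368117) = 49.2683 km
10: √((0.4891·111.32)² + (-0.3474·96.77)²) = √(2964.433558 + 1130.163066) = 63.9890 km
11: √((-0.0217·111.32)² + (0.0519·96.77)²) = √(5.835336 + 25.224130) = 5.5731 km
12: √((-0.3928·111.32)² + (0.0592·96.77)²) = √(1912.006452 + 32.818966) = 44.1002 km
13: √((0.3382·111.32)² + (0.2918·96.77)²) = √(1417.403830 + 797.355616) = 47.0612 km
14: √((-0.0268·111.32)² + (0.1847·96.77)²) = √(8.900532 + 319.459107) = 18.1207 km
15: √((0.0589·111.32)² + (-0.2759·96.77)²) = √(42.990944 + 712.828218) = 27.4922 km
16: √((-0.3118·111.32)² + (-0.2027·96.77)²) = √(1204.754666 + 384.759170) = 39.8687 km
17: √((-0.2099·111.32)² + (0.3483·96.77)²) = √(545.973134 + 1136.026418) = 41.0122 km
18: √((-0.0352·111.32)² + (0.2459·96.77)²) = √(15.354360 + 566.237385) = 24.1162 km
Sorted: 11 (5.5731 km) < 8 (15.9554 km) < 14 (18.1207 km) < 18 (24.1162 km) < …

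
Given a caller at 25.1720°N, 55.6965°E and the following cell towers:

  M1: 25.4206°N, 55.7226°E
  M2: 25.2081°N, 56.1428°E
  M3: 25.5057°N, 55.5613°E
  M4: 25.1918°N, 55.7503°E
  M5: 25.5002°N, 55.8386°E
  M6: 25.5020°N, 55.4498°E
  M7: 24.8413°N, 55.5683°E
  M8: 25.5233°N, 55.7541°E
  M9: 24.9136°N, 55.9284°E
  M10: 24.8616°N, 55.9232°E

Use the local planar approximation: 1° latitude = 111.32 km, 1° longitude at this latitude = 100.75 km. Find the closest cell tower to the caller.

Distances from 25.1720°N, 55.6965°E:
M1: √((0.2486·111.32)² + (0.0261·100.75)²) = √(765.858689 + 6.914665) = 27.7988 km
M2: √((0.0361·111.32)² + (0.4463·100.75)²) = √(16.149564 + 2021.826494) = 45.1439 km
M3: √((0.3337·111.32)² + (-0.1352·100.75)²) = √(1379.935568 + 185.542538) = 39.5661 km
M4: √((0.0198·111.32)² + (0.0538·100.75)²) = √(4.858216 + 29.380194) = 5.8514 km
M5: √((0.3282·111.32)² + (0.1421·100.75)²) = √(1334.822593 + 204.964320) = 39.2401 km
M6: √((0.3300·111.32)² + (-0.2467·100.75)²) = √(1349.504307 + 617.772268) = 44.3540 km
M7: √((-0.3307·111.32)² + (-0.1282·100.75)²) = √(1355.235549 + 166.826931) = 39.0136 km
M8: √((0.3513·111.32)² + (0.0576·100.75)²) = √(1529.335236 + 33.677130) = 39.5350 km
M9: √((-0.2584·111.32)² + (0.2319·100.75)²) = √(827.430288 + 545.872991) = 37.0581 km
M10: √((-0.3104·111.32)² + (0.2267·100.75)²) = √(1193.960119 + 521.666742) = 41.4201 km
Minimum: M4 at 5.8514 km.

M4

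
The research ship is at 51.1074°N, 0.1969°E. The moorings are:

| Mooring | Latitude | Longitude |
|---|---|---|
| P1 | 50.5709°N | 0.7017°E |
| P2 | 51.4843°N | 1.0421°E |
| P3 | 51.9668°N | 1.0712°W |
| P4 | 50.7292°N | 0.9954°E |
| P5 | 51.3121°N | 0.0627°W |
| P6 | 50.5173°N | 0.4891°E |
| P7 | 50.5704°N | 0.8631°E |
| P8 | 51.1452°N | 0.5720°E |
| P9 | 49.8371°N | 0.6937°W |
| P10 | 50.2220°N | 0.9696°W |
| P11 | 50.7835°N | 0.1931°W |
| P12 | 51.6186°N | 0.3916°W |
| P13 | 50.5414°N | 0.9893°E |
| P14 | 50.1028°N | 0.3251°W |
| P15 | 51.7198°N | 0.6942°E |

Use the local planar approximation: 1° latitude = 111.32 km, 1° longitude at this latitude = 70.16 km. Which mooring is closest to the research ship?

Distances from 51.1074°N, 0.1969°E:
P1: √((-0.5365·111.32)² + (0.5048·70.16)²) = √(3566.858229 + 1254.347456) = 69.4349 km
P2: √((0.3769·111.32)² + (0.8452·70.16)²) = √(1760.348564 + 3516.398916) = 72.6412 km
P3: √((0.8594·111.32)² + (-1.2681·70.16)²) = √(9152.444289 + 7915.642394) = 130.6449 km
P4: √((-0.3782·111.32)² + (0.7985·70.16)²) = √(1772.513062 + 3138.549638) = 70.0790 km
P5: √((0.2047·111.32)² + (-0.2596·70.16)²) = √(519.256666 + 331.732894) = 29.1717 km
P6: √((-0.5901·111.32)² + (0.2922·70.16)²) = √(4315.167166 + 420.280833) = 68.8146 km
P7: √((-0.5370·111.32)² + (0.6662·70.16)²) = √(3573.509712 + 2184.682941) = 75.8828 km
P8: √((0.0378·111.32)² + (0.3751·70.16)²) = √(17.706389 + 692.585331) = 26.6513 km
P9: √((-1.2703·111.32)² + (-0.8906·70.16)²) = √(19996.730405 + 3904.312240) = 154.5996 km
P10: √((-0.8854·111.32)² + (-1.1665·70.16)²) = √(9714.611351 + 6698.054038) = 128.1119 km
P11: √((-0.3239·111.32)² + (-0.3900·70.16)²) = √(1300.074654 + 748.700934) = 45.2634 km
P12: √((0.5112·111.32)² + (-0.5885·70.16)²) = √(3238.382065 + 1704.794734) = 70.3077 km
P13: √((-0.5660·111.32)² + (0.7924·70.16)²) = √(3969.897171 + 3090.780008) = 84.0278 km
P14: √((-1.0046·111.32)² + (-0.5220·70.16)²) = √(12506.412328 + 1341.282217) = 117.6762 km
P15: √((0.6124·111.32)² + (0.4973·70.16)²) = √(4647.471759 + 1217.351735) = 76.5821 km
Minimum: P8 at 26.6513 km.

P8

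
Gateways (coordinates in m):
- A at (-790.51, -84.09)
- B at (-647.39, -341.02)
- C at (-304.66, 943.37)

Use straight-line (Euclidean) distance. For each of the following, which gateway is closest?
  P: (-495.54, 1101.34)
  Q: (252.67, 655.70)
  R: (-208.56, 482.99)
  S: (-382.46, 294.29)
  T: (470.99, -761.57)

P at (-495.54, 1101.34):
  A: √((-294.97)² + (-1185.43)²) = √(87007.3009 + 1405244.2849) = 1221.58 m
  B: √((-151.85)² + (-1442.36)²) = √(23058.4225 + 2080402.3696) = 1450.33 m
  C: √((190.88)² + (-157.97)²) = √(36435.1744 + 24954.5209) = 247.77 m
  → nearest: C (247.77 m)
Q at (252.67, 655.70):
  A: √((-1043.18)² + (-739.79)²) = √(1088224.5124 + 547289.2441) = 1278.87 m
  B: √((-900.06)² + (-996.72)²) = √(810108.0036 + 993450.7584) = 1342.97 m
  C: √((-557.33)² + (287.67)²) = √(310616.7289 + 82754.0289) = 627.19 m
  → nearest: C (627.19 m)
R at (-208.56, 482.99):
  A: √((-581.95)² + (-567.08)²) = √(338665.8025 + 321579.7264) = 812.55 m
  B: √((-438.83)² + (-824.01)²) = √(192571.7689 + 678992.4801) = 933.58 m
  C: √((-96.10)² + (460.38)²) = √(9235.2100 + 211949.7444) = 470.30 m
  → nearest: C (470.30 m)
S at (-382.46, 294.29):
  A: √((-408.05)² + (-378.38)²) = √(166504.8025 + 143171.4244) = 556.49 m
  B: √((-264.93)² + (-635.31)²) = √(70187.9049 + 403618.7961) = 688.34 m
  C: √((77.80)² + (649.08)²) = √(6052.8400 + 421304.8464) = 653.73 m
  → nearest: A (556.49 m)
T at (470.99, -761.57):
  A: √((-1261.50)² + (677.48)²) = √(1591382.2500 + 458979.1504) = 1431.91 m
  B: √((-1118.38)² + (420.55)²) = √(1250773.8244 + 176862.3025) = 1194.84 m
  C: √((-775.65)² + (1704.94)²) = √(601632.9225 + 2906820.4036) = 1873.09 m
  → nearest: B (1194.84 m)

P→C; Q→C; R→C; S→A; T→B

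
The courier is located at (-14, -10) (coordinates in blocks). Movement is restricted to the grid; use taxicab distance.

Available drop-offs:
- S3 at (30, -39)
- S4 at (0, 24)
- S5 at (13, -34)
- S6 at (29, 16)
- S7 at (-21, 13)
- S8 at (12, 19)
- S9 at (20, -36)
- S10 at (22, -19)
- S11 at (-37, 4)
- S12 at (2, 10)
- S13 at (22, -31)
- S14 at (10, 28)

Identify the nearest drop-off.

S7

Distances from (-14, -10):
S3: 73 blocks
S4: 48 blocks
S5: 51 blocks
S6: 69 blocks
S7: 30 blocks
S8: 55 blocks
S9: 60 blocks
S10: 45 blocks
S11: 37 blocks
S12: 36 blocks
S13: 57 blocks
S14: 62 blocks
Minimum: S7 at 30 blocks.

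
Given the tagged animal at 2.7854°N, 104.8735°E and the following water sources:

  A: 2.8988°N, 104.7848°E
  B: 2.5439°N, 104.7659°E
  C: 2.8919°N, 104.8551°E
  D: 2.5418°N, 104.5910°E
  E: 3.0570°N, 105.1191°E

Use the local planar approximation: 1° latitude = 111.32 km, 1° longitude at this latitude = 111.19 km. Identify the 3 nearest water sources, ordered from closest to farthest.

Distances from 2.7854°N, 104.8735°E:
A: √((0.1134·111.32)² + (-0.0887·111.19)²) = √(159.357499 + 97.269952) = 16.0196 km
B: √((-0.2415·111.32)² + (-0.1076·111.19)²) = √(722.737627 + 143.138349) = 29.4258 km
C: √((0.1065·111.32)² + (-0.0184·111.19)²) = √(140.554777 + 4.185690) = 12.0308 km
D: √((-0.2436·111.32)² + (-0.2825·111.19)²) = √(735.361626 + 986.661915) = 41.4973 km
E: √((0.2716·111.32)² + (0.2456·111.19)²) = √(914.125716 + 745.741283) = 40.7415 km
Sorted: C (12.0308 km) < A (16.0196 km) < B (29.4258 km) < E (40.7415 km) < D (41.4973 km)

C, A, B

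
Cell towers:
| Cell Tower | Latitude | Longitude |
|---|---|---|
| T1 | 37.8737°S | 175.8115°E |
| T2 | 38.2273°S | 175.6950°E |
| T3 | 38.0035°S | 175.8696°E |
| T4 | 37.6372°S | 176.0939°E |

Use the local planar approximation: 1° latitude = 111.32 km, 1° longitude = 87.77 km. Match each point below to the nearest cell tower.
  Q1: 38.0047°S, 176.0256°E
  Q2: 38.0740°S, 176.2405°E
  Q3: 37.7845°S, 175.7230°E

Q1→T3; Q2→T3; Q3→T1

Q1 at 38.0047°S, 176.0256°E:
  T1: 23.7862 km
  T2: 38.1577 km
  T3: 13.6928 km
  T4: 41.3470 km
  → nearest: T3 (13.6928 km)
Q2 at 38.0740°S, 176.2405°E:
  T1: 43.7601 km
  T2: 50.8289 km
  T3: 33.4865 km
  T4: 50.2982 km
  → nearest: T3 (33.4865 km)
Q3 at 37.7845°S, 175.7230°E:
  T1: 12.6070 km
  T2: 49.3537 km
  T3: 27.5663 km
  T4: 36.4504 km
  → nearest: T1 (12.6070 km)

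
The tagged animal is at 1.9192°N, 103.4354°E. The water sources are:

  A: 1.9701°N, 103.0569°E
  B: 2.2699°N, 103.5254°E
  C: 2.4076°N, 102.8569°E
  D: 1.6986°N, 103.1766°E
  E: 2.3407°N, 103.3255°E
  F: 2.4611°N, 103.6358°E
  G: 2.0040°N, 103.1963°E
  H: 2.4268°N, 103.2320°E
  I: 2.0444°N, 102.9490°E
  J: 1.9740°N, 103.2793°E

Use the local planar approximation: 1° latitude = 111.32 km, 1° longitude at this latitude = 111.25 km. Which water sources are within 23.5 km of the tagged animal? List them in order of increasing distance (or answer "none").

J

Distances from 1.9192°N, 103.4354°E:
A: 42.4876 km
B: 40.3034 km
C: 84.2492 km
D: 37.8419 km
E: 48.4881 km
F: 64.3123 km
G: 28.2253 km
H: 60.8685 km
I: 55.8780 km
J: 18.4064 km
Threshold 23.5 km: J (18.4064 km) is within range.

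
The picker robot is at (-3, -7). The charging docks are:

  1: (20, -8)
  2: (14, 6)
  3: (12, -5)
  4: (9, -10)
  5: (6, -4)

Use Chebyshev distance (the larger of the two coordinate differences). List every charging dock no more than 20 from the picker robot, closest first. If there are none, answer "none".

5, 4, 3, 2

Distances from (-3, -7):
1: max(|23|, |-1|) = 23
2: max(|17|, |13|) = 17
3: max(|15|, |2|) = 15
4: max(|12|, |-3|) = 12
5: max(|9|, |3|) = 9
Threshold 20: 5 (9), 4 (12), 3 (15), 2 (17) are within range.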